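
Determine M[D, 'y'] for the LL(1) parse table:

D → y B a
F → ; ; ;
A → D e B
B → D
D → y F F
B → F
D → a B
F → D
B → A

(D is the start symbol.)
D → y B a, D → y F F

To find M[D, 'y'], we find productions for D where 'y' is in the predict set (PREDICT(N → α) = (FIRST(α) \ {ε}) ∪ (FOLLOW(N) if α ⇒* ε)).

D → y B a: PREDICT = { 'y' }
  'y' is in predict set, so this production goes in M[D, 'y']
D → y F F: PREDICT = { 'y' }
  'y' is in predict set, so this production goes in M[D, 'y']
D → a B: PREDICT = { 'a' }

M[D, 'y'] = D → y B a, D → y F F  (a multiply-defined cell — the grammar is not LL(1))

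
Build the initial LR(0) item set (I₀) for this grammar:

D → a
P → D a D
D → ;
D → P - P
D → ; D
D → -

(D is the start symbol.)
{ [D → . -], [D → . ; D], [D → . ;], [D → . P - P], [D → . a], [D' → . D], [P → . D a D] }

First, augment the grammar with D' → D
I₀ = CLOSURE({ [D' → . D] }):
  [D' → . D] has the dot before D: add [D → . a], [D → . ;], [D → . P - P], [D → . ; D], [D → . -]
  [D → . P - P] has the dot before P: add [P → . D a D]
No further items can be added.

I₀ = { [D → . -], [D → . ; D], [D → . ;], [D → . P - P], [D → . a], [D' → . D], [P → . D a D] }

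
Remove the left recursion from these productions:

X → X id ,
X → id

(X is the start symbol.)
X is directly left-recursive. The standard transformation for
  A → A α₁ | ... | A α_m | β₁ | ... | β_n
is
  A  → β₁ A' | ... | β_n A'
  A' → α₁ A' | ... | α_m A' | ε

X → id becomes X → id X'
X → X id , becomes X' → id , X'
Add X' → ε

Resulting grammar:
X → id X'
X' → id , X'
X' → ε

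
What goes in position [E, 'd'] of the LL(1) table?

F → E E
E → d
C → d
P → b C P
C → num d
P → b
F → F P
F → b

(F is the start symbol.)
E → d

To find M[E, 'd'], we find productions for E where 'd' is in the predict set (PREDICT(N → α) = (FIRST(α) \ {ε}) ∪ (FOLLOW(N) if α ⇒* ε)).

E → d: PREDICT = { 'd' }
  'd' is in predict set, so this production goes in M[E, 'd']

M[E, 'd'] = E → d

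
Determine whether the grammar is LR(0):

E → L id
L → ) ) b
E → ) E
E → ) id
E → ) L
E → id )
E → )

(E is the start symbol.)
A grammar is LR(0) if no state in the canonical LR(0) collection has:
  - both a shift item (dot before a terminal) and a complete item (shift-reduce conflict), or
  - two or more complete items (reduce-reduce conflict; the accept item [E' → E .] counts as a complete item here).

Augment with E' → E and build the canonical LR(0) collection (I0 = CLOSURE({[E' → . E]}), then GOTO on every symbol after a dot until no new states appear). It has 12 states:
  I0: { [E → . ) E], [E → . ) L], [E → . ) id], [E → . )], [E → . L id], [E → . id )], [E' → . E], [L → . ) ) b] }  — shift
  I1: { [E → ) . E], [E → ) . L], [E → ) . id], [E → ) .], [E → . ) E], [E → . ) L], [E → . ) id], [E → . )], [E → . L id], [E → . id )], [L → ) . ) b], [L → . ) ) b] }  — shift, reduce
  I2: { [E' → E .] }  — accept
  I3: { [E → L . id] }  — shift
  I4: { [E → id . )] }  — shift
  I5: { [E → id ) .] }  — reduce
  I6: { [E → L id .] }  — reduce
  I7: { [E → ) . E], [E → ) . L], [E → ) . id], [E → ) .], [E → . ) E], [E → . ) L], [E → . ) id], [E → . )], [E → . L id], [E → . id )], [L → ) ) . b], [L → ) . ) b], [L → . ) ) b] }  — shift, reduce
  I8: { [E → ) E .] }  — reduce
  I9: { [E → ) L .], [E → L . id] }  — shift, reduce
  I10: { [E → ) id .], [E → id . )] }  — shift, reduce
  I11: { [L → ) ) b .] }  — reduce

Conflict in state I1:
  Shift-reduce conflict between [E → ) .] and [E → . )]
So the grammar is NOT LR(0).

Answer: No. Shift-reduce conflict between [E → ) .] and [E → . )]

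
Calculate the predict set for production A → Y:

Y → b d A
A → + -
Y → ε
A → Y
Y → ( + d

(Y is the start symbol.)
{ $, '(', 'b' }

PREDICT(A → Y) = (FIRST(RHS) \ {ε}) ∪ (FOLLOW(A) if ε ∈ FIRST(RHS), i.e. RHS ⇒* ε)
FIRST(Y) = { '(', 'b', ε }
FIRST(Y) = { '(', 'b', ε }
ε ∈ FIRST(Y) (the right-hand side is nullable), so add FOLLOW(A) = { $ }
PREDICT(A → Y) = { $, '(', 'b' }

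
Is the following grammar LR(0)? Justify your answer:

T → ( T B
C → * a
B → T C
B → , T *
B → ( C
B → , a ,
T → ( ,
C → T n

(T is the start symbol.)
Augment with T' → T and build the canonical LR(0) collection (I0 = CLOSURE({[T' → . T]}), then GOTO on every symbol after a dot until no new states appear). It has 20 states:
  I0: { [T → . ( ,], [T → . ( T B], [T' → . T] }  — shift
  I1: { [T → ( . ,], [T → ( . T B], [T → . ( ,], [T → . ( T B] }  — shift
  I2: { [T' → T .] }  — accept
  I3: { [T → ( , .] }  — reduce
  I4: { [B → . ( C], [B → . , T *], [B → . , a ,], [B → . T C], [T → ( T . B], [T → . ( ,], [T → . ( T B] }  — shift
  I5: { [B → ( . C], [C → . * a], [C → . T n], [T → ( . ,], [T → ( . T B], [T → . ( ,], [T → . ( T B] }  — shift
  I6: { [B → , . T *], [B → , . a ,], [T → . ( ,], [T → . ( T B] }  — shift
  I7: { [T → ( T B .] }  — reduce
  I8: { [B → T . C], [C → . * a], [C → . T n], [T → . ( ,], [T → . ( T B] }  — shift
  I9: { [C → * . a] }  — shift
  I10: { [B → T C .] }  — reduce
  I11: { [C → T . n] }  — shift
  I12: { [C → T n .] }  — reduce
  I13: { [C → * a .] }  — reduce
  I14: { [B → , T . *] }  — shift
  I15: { [B → , a . ,] }  — shift
  I16: { [B → , a , .] }  — reduce
  I17: { [B → , T * .] }  — reduce
  I18: { [B → ( C .] }  — reduce
  I19: { [B → . ( C], [B → . , T *], [B → . , a ,], [B → . T C], [C → T . n], [T → ( T . B], [T → . ( ,], [T → . ( T B] }  — shift

Every state is either a pure shift/goto state or contains exactly one complete item and nothing to shift — no conflicts. The grammar is LR(0).

Answer: Yes, the grammar is LR(0)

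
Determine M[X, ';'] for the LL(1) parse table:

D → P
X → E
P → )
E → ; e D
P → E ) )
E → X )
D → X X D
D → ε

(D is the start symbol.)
To find M[X, ';'], we find productions for X where ';' is in the predict set (PREDICT(N → α) = (FIRST(α) \ {ε}) ∪ (FOLLOW(N) if α ⇒* ε)).

Relevant sets:
  FIRST(E) = { ';' }

X → E: PREDICT = { ';' }
  ';' is in predict set, so this production goes in M[X, ';']

M[X, ';'] = X → E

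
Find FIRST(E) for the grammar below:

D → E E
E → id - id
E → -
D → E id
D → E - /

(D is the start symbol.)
From E → id - id:
  - id is a terminal: add 'id' and stop
From E → -:
  - '-' is a terminal: add '-' and stop

Collecting: FIRST(E) = { '-', 'id' }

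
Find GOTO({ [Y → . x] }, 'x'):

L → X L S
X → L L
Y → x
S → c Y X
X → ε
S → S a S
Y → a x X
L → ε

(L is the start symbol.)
GOTO(I, 'x') = CLOSURE({ [A → αX.β] : [A → α.Xβ] ∈ I, X = 'x' })

Items with dot before 'x', with the dot advanced:
  [Y → . x] → [Y → x .]
Closure adds nothing (no advanced item has the dot before a non-terminal).

GOTO = { [Y → x .] }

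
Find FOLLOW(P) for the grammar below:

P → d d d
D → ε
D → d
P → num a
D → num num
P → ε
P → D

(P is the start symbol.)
{ $ }

To compute FOLLOW(P), find every occurrence of P on a right-hand side N → α P β: add FIRST(β) \ {ε}, and if β is empty or nullable also add FOLLOW(N). Iterate to a fixed point.

P is the start symbol, so $ ∈ FOLLOW(P).
P does not occur on any right-hand side.

Taking the union: FOLLOW(P) = { $ }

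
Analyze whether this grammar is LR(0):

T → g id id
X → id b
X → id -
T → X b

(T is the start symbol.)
Augment with T' → T and build the canonical LR(0) collection (I0 = CLOSURE({[T' → . T]}), then GOTO on every symbol after a dot until no new states appear). It has 10 states:
  I0: { [T → . X b], [T → . g id id], [T' → . T], [X → . id -], [X → . id b] }  — shift
  I1: { [T' → T .] }  — accept
  I2: { [T → X . b] }  — shift
  I3: { [T → g . id id] }  — shift
  I4: { [X → id . -], [X → id . b] }  — shift
  I5: { [X → id - .] }  — reduce
  I6: { [X → id b .] }  — reduce
  I7: { [T → g id . id] }  — shift
  I8: { [T → g id id .] }  — reduce
  I9: { [T → X b .] }  — reduce

Every state is either a pure shift/goto state or contains exactly one complete item and nothing to shift — no conflicts. The grammar is LR(0).

Answer: Yes, the grammar is LR(0)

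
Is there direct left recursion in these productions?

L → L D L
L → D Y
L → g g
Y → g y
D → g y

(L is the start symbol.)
L → L D L: LEFT RECURSIVE (starts with L)
L → D Y: starts with D
L → g g: starts with g
Y → g y: starts with g
D → g y: starts with g

The grammar has direct left recursion on: L.

Answer: Yes, L is left-recursive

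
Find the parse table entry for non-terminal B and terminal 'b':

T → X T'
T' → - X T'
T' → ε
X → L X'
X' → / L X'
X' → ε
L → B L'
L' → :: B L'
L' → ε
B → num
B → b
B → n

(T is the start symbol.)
B → b

To find M[B, 'b'], we find productions for B where 'b' is in the predict set (PREDICT(N → α) = (FIRST(α) \ {ε}) ∪ (FOLLOW(N) if α ⇒* ε)).

B → num: PREDICT = { 'num' }
B → b: PREDICT = { 'b' }
  'b' is in predict set, so this production goes in M[B, 'b']
B → n: PREDICT = { 'n' }

M[B, 'b'] = B → b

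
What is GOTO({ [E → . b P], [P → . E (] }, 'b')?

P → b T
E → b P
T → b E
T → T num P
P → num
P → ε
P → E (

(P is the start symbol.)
GOTO(I, 'b') = CLOSURE({ [A → αX.β] : [A → α.Xβ] ∈ I, X = 'b' })

Items with dot before 'b', with the dot advanced:
  [E → . b P] → [E → b . P]
Closure of the advanced items:
  [E → b . P] has the dot before P: add [P → . b T], [P → . num], [P → .], [P → . E (]
  [P → . E (] has the dot before E: add [E → . b P]

GOTO = { [E → . b P], [E → b . P], [P → . E (], [P → . b T], [P → . num], [P → .] }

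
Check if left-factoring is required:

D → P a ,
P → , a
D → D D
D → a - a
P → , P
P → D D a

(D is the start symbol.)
Yes, P has productions with common prefix ','

Left-factoring is needed when two productions for the same non-terminal
share a common prefix on the right-hand side.

Productions for D:
  D → P a ,
  D → D D
  D → a - a
Productions for P:
  P → , a
  P → , P
  P → D D a

Found common prefix ',' in productions for P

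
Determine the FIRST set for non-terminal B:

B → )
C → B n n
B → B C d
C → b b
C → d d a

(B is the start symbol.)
To compute FIRST(B), examine every production with B on the left-hand side, reading each right-hand side left to right until a non-nullable symbol is reached.

From B → ):
  - ')' is a terminal: add ')' and stop
From B → B C d:
  - B is the symbol being defined: contributes nothing new
    B is not nullable, so stop

Collecting: FIRST(B) = { ')' }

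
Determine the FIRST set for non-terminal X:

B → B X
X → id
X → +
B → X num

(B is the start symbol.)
{ '+', 'id' }

From X → id:
  - id is a terminal: add 'id' and stop
From X → +:
  - '+' is a terminal: add '+' and stop

Collecting: FIRST(X) = { '+', 'id' }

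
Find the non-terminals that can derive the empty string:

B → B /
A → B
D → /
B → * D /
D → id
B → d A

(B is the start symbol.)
None

A non-terminal is nullable if it can derive ε (the empty string): either it has an ε-production, or it has a production whose right-hand side consists entirely of nullable non-terminals.

There are no ε-productions, so no non-terminal can derive ε.
No non-terminals are nullable.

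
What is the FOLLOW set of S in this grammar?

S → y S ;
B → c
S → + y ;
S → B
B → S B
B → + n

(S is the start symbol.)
S is the start symbol, so $ ∈ FOLLOW(S).
In S → y S ;: S is followed by ';', add FIRST(';') \ {ε} = { ';' }
In B → S B: S is followed by B, add FIRST(B) \ {ε} = { '+', 'c', 'y' }

Taking the union: FOLLOW(S) = { $, '+', ';', 'c', 'y' }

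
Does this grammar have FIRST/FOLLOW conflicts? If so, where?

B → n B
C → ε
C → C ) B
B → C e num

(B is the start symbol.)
Yes. C → C ')' B with FOLLOW(C) on { ')' }

Nullable non-terminals: C.
FIRST sets used below: FIRST(C) = { ')', ε }

C: nullable alternative(s) C → ε; FOLLOW(C) = { ')', 'e' }
  C → ε: FIRST \ {ε} = { } — this is the only nullable alternative, skip
  C → C ) B: FIRST \ {ε} = { ')' } — overlaps FOLLOW(C) on { ')' }: CONFLICT

B has no nullable alternative, so no FIRST/FOLLOW check is needed there.

So the grammar has 1 FIRST/FOLLOW conflict (marked CONFLICT above).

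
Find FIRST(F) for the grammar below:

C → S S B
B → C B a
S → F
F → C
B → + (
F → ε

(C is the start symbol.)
FIRST sets of the other non-terminals involved (by the same procedure, iterated to a fixed point):
  FIRST(C) = { '+' }

From F → C:
  - C is a non-terminal: add FIRST(C) \ {ε} = { '+' }
    C is not nullable, so stop
From F → ε:
  - ε-production, so ε ∈ FIRST(F)

Collecting: FIRST(F) = { '+', ε }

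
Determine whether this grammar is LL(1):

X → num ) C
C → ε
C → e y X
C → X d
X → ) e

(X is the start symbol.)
A grammar is LL(1) if for each non-terminal N with multiple productions, the predict sets of those productions are pairwise disjoint, where PREDICT(N → α) = (FIRST(α) \ {ε}) ∪ (FOLLOW(N) if α ⇒* ε).

Relevant sets:
  FIRST(X) = { ')', 'num' }
  FOLLOW(C) = { $, 'd' }

For X:
  PREDICT(X → num ')' C) = { 'num' }
  PREDICT(X → ')' e) = { ')' }
For C:
  PREDICT(C → ε) = { $, 'd' }
  PREDICT(C → e y X) = { 'e' }
  PREDICT(C → X d) = { ')', 'num' }

All predict sets are disjoint. The grammar IS LL(1).

Answer: Yes, the grammar is LL(1).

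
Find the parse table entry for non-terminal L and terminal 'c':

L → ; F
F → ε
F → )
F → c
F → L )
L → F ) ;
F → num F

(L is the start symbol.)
To find M[L, 'c'], we find productions for L where 'c' is in the predict set (PREDICT(N → α) = (FIRST(α) \ {ε}) ∪ (FOLLOW(N) if α ⇒* ε)).

Relevant sets:
  FIRST(F) = { ')', ';', 'c', 'num', ε }

L → ; F: PREDICT = { ';' }
L → F ) ;: PREDICT = { ')', ';', 'c', 'num' }
  'c' is in predict set, so this production goes in M[L, 'c']

M[L, 'c'] = L → F ) ;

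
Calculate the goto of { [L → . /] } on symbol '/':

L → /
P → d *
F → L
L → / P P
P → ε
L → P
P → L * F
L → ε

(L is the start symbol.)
GOTO(I, '/') = CLOSURE({ [A → αX.β] : [A → α.Xβ] ∈ I, X = '/' })

Items with dot before '/', with the dot advanced:
  [L → . /] → [L → / .]
Closure adds nothing (no advanced item has the dot before a non-terminal).

GOTO = { [L → / .] }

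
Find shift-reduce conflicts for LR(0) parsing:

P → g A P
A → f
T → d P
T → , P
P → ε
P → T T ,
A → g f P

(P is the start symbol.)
Augment with P' → P and build the canonical LR(0) collection (I0 = CLOSURE({[P' → . P]}), then GOTO on every symbol after a dot until no new states appear). It has 16 states:
  I0: { [P → . T T ,], [P → . g A P], [P → .], [P' → . P], [T → . , P], [T → . d P] }  — shift, reduce
  I1: { [P → . T T ,], [P → . g A P], [P → .], [T → , . P], [T → . , P], [T → . d P] }  — shift, reduce
  I2: { [P' → P .] }  — accept
  I3: { [P → T . T ,], [T → . , P], [T → . d P] }  — shift
  I4: { [P → . T T ,], [P → . g A P], [P → .], [T → . , P], [T → . d P], [T → d . P] }  — shift, reduce
  I5: { [A → . f], [A → . g f P], [P → g . A P] }  — shift
  I6: { [P → . T T ,], [P → . g A P], [P → .], [P → g A . P], [T → . , P], [T → . d P] }  — shift, reduce
  I7: { [A → f .] }  — reduce
  I8: { [A → g . f P] }  — shift
  I9: { [A → g f . P], [P → . T T ,], [P → . g A P], [P → .], [T → . , P], [T → . d P] }  — shift, reduce
  I10: { [A → g f P .] }  — reduce
  I11: { [P → g A P .] }  — reduce
  I12: { [T → d P .] }  — reduce
  I13: { [P → T T . ,] }  — shift
  I14: { [P → T T , .] }  — reduce
  I15: { [T → , P .] }  — reduce

I0 contains reduce item [P → .] and shift items [P → . g A P], [T → . , P], [T → . d P] — shift-reduce conflict.
I1 contains reduce item [P → .] and shift items [P → . g A P], [T → . , P], [T → . d P] — shift-reduce conflict.
I4 contains reduce item [P → .] and shift items [P → . g A P], [T → . , P], [T → . d P] — shift-reduce conflict.
I6 contains reduce item [P → .] and shift items [P → . g A P], [T → . , P], [T → . d P] — shift-reduce conflict.
I9 contains reduce item [P → .] and shift items [P → . g A P], [T → . , P], [T → . d P] — shift-reduce conflict.

Answer: Yes — I0: [P → .] vs [P → . g A P]; I1: [P → .] vs [P → . g A P]; I4: [P → .] vs [P → . g A P]; I6: [P → .] vs [P → . g A P]; I9: [P → .] vs [P → . g A P]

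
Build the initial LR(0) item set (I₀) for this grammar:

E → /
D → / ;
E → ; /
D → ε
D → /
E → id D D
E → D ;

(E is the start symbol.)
First, augment the grammar with E' → E
I₀ = CLOSURE({ [E' → . E] }):
  [E' → . E] has the dot before E: add [E → . /], [E → . ; /], [E → . id D D], [E → . D ;]
  [E → . D ;] has the dot before D: add [D → . / ;], [D → .], [D → . /]
No further items can be added.

I₀ = { [D → . / ;], [D → . /], [D → .], [E → . /], [E → . ; /], [E → . D ;], [E → . id D D], [E' → . E] }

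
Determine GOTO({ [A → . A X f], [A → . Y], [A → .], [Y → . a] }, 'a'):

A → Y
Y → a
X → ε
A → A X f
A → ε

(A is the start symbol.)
GOTO(I, 'a') = CLOSURE({ [A → αX.β] : [A → α.Xβ] ∈ I, X = 'a' })

Items with dot before 'a', with the dot advanced:
  [Y → . a] → [Y → a .]
Closure adds nothing (no advanced item has the dot before a non-terminal).

GOTO = { [Y → a .] }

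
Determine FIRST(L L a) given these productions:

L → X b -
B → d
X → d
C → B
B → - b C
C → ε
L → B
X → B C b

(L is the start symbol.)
{ '-', 'd' }

FIRST sets of the non-terminals involved (from the grammar, by fixed-point iteration):
  FIRST(L) = { '-', 'd' }

To compute FIRST(L L a), process the symbols left to right:
Symbol L is a non-terminal. Add FIRST(L) \ {ε} = { '-', 'd' }
L is not nullable (ε ∉ FIRST(L)), so stop here.
FIRST(L L a) = { '-', 'd' }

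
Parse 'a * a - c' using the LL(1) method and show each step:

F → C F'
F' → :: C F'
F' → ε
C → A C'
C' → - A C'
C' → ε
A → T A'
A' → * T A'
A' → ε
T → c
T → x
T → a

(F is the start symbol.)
LL(1) parsing maintains a stack (initially the start symbol over $) and the input. At each step: if the stack top is a terminal, match it against the current input token; if it is a non-terminal N, replace it with the RHS of M[N, lookahead] (the unique production whose predict set contains the lookahead).

Stack is shown with the top on the left.

Stack           Input        Action
-----------------------------------
F $             a * a - c $  output F → C F'
C F' $          a * a - c $  output C → A C'
A C' F' $       a * a - c $  output A → T A'
T A' C' F' $    a * a - c $  output T → a
a A' C' F' $    a * a - c $  match 'a'
A' C' F' $      * a - c $    output A' → * T A'
* T A' C' F' $  * a - c $    match '*'
T A' C' F' $    a - c $      output T → a
a A' C' F' $    a - c $      match 'a'
A' C' F' $      - c $        output A' → ε
C' F' $         - c $        output C' → - A C'
- A C' F' $     - c $        match '-'
A C' F' $       c $          output A → T A'
T A' C' F' $    c $          output T → c
c A' C' F' $    c $          match 'c'
A' C' F' $      $            output A' → ε
C' F' $         $            output C' → ε
F' $            $            output F' → ε
$               $            accept

The string is accepted.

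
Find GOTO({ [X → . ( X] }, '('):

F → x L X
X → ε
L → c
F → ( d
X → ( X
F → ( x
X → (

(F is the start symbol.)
{ [X → ( . X], [X → . ( X], [X → . (], [X → .] }

GOTO(I, '(') = CLOSURE({ [A → αX.β] : [A → α.Xβ] ∈ I, X = '(' })

Items with dot before '(', with the dot advanced:
  [X → . ( X] → [X → ( . X]
Closure of the advanced items:
  [X → ( . X] has the dot before X: add [X → .], [X → . ( X], [X → . (]

GOTO = { [X → ( . X], [X → . ( X], [X → . (], [X → .] }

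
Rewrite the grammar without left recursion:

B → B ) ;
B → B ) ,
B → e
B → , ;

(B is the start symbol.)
B → e B'
B → , ; B'
B' → ) ; B'
B' → ) , B'
B' → ε

B is directly left-recursive. The standard transformation for
  A → A α₁ | ... | A α_m | β₁ | ... | β_n
is
  A  → β₁ A' | ... | β_n A'
  A' → α₁ A' | ... | α_m A' | ε

B → e becomes B → e B'
B → , ; becomes B → , ; B'
B → B ) ; becomes B' → ) ; B'
B → B ) , becomes B' → ) , B'
Add B' → ε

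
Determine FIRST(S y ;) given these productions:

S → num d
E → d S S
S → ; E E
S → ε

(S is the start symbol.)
{ ';', 'num', 'y' }

FIRST sets of the non-terminals involved (from the grammar, by fixed-point iteration):
  FIRST(S) = { ';', 'num', ε }

To compute FIRST(S y ;), process the symbols left to right:
Symbol S is a non-terminal. Add FIRST(S) \ {ε} = { ';', 'num' }
S is nullable (ε ∈ FIRST(S)), continue to the next symbol.
Symbol y is a terminal. Add 'y' and stop.
FIRST(S y ;) = { ';', 'num', 'y' }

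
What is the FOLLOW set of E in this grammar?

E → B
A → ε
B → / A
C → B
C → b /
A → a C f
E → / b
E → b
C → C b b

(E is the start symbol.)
E is the start symbol, so $ ∈ FOLLOW(E).
E does not occur on any right-hand side.

Taking the union: FOLLOW(E) = { $ }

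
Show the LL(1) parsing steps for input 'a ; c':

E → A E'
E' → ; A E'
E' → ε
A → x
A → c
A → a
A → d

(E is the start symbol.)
LL(1) parsing maintains a stack (initially the start symbol over $) and the input. At each step: if the stack top is a terminal, match it against the current input token; if it is a non-terminal N, replace it with the RHS of M[N, lookahead] (the unique production whose predict set contains the lookahead).

Stack is shown with the top on the left.

Stack     Input    Action
-------------------------
E $       a ; c $  output E → A E'
A E' $    a ; c $  output A → a
a E' $    a ; c $  match 'a'
E' $      ; c $    output E' → ; A E'
; A E' $  ; c $    match ';'
A E' $    c $      output A → c
c E' $    c $      match 'c'
E' $      $        output E' → ε
$         $        accept

The string is accepted.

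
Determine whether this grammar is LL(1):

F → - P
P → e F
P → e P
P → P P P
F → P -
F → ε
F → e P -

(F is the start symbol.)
A grammar is LL(1) if for each non-terminal N with multiple productions, the predict sets of those productions are pairwise disjoint, where PREDICT(N → α) = (FIRST(α) \ {ε}) ∪ (FOLLOW(N) if α ⇒* ε).

Relevant sets:
  FIRST(P) = { 'e' }
  FOLLOW(F) = { $, '-', 'e' }

For F:
  PREDICT(F → '-' P) = { '-' }
  PREDICT(F → P '-') = { 'e' }
  PREDICT(F → ε) = { $, '-', 'e' }
  PREDICT(F → e P '-') = { 'e' }
For P:
  PREDICT(P → e F) = { 'e' }
  PREDICT(P → e P) = { 'e' }
  PREDICT(P → P P P) = { 'e' }

Conflict found: Predict set conflict for F: { '-' }
The grammar is NOT LL(1).

Answer: No. Predict set conflict for F: { '-' }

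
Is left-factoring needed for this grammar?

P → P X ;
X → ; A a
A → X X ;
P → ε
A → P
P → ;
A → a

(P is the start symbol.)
Left-factoring is needed when two productions for the same non-terminal
share a common prefix on the right-hand side.

Productions for P:
  P → P X ;
  P → ε
  P → ;
Productions for A:
  A → X X ;
  A → P
  A → a

No common prefixes found.

Answer: No, left-factoring is not needed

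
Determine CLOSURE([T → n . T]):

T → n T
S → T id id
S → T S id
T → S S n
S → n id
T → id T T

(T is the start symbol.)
{ [S → . T S id], [S → . T id id], [S → . n id], [T → . S S n], [T → . id T T], [T → . n T], [T → n . T] }

Start with: [T → n . T]
  [T → n . T] has the dot before T: add [T → . n T], [T → . S S n], [T → . id T T]
  [T → . S S n] has the dot before S: add [S → . T id id], [S → . T S id], [S → . n id]
No further items can be added.

CLOSURE = { [S → . T S id], [S → . T id id], [S → . n id], [T → . S S n], [T → . id T T], [T → . n T], [T → n . T] }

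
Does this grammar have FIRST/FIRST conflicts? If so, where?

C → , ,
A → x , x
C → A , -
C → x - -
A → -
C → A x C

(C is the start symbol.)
A FIRST/FIRST conflict occurs when two productions N → α and N → β for the same non-terminal have FIRST(α) ∩ FIRST(β) ≠ ∅ (with ε ∈ FIRST of a nullable right-hand side, so two nullable alternatives also conflict).

FIRST sets of the non-terminals at (or reachable through a nullable prefix from) the front of some alternative:
  FIRST(A) = { '-', 'x' }

Productions for C:
  C → , ,: FIRST = { ',' }
  C → A , -: FIRST = { '-', 'x' }
  C → x - -: FIRST = { 'x' }
  C → A x C: FIRST = { '-', 'x' }
Productions for A:
  A → x , x: FIRST = { 'x' }
  A → -: FIRST = { '-' }

Conflict for C: C → A , - and C → x - -
  Overlap: { 'x' }
Conflict for C: C → A , - and C → A x C
  Overlap: { '-', 'x' }
Conflict for C: C → x - - and C → A x C
  Overlap: { 'x' }

Answer: Yes. C → A ',' '-' / C → x '-' '-' on { 'x' }; C → A ',' '-' / C → A x C on { '-', 'x' }; C → x '-' '-' / C → A x C on { 'x' }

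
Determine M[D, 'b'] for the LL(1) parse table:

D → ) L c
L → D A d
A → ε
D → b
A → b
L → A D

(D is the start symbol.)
D → b

To find M[D, 'b'], we find productions for D where 'b' is in the predict set (PREDICT(N → α) = (FIRST(α) \ {ε}) ∪ (FOLLOW(N) if α ⇒* ε)).

D → ) L c: PREDICT = { ')' }
D → b: PREDICT = { 'b' }
  'b' is in predict set, so this production goes in M[D, 'b']

M[D, 'b'] = D → b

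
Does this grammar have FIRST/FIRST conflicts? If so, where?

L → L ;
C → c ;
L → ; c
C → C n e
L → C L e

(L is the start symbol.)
A FIRST/FIRST conflict occurs when two productions N → α and N → β for the same non-terminal have FIRST(α) ∩ FIRST(β) ≠ ∅ (with ε ∈ FIRST of a nullable right-hand side, so two nullable alternatives also conflict).

FIRST sets of the non-terminals at (or reachable through a nullable prefix from) the front of some alternative:
  FIRST(L) = { ';', 'c' }
  FIRST(C) = { 'c' }

Productions for L:
  L → L ;: FIRST = { ';', 'c' }
  L → ; c: FIRST = { ';' }
  L → C L e: FIRST = { 'c' }
Productions for C:
  C → c ;: FIRST = { 'c' }
  C → C n e: FIRST = { 'c' }

Conflict for L: L → L ; and L → ; c
  Overlap: { ';' }
Conflict for L: L → L ; and L → C L e
  Overlap: { 'c' }
Conflict for C: C → c ; and C → C n e
  Overlap: { 'c' }

Answer: Yes. L → L ';' / L → ';' c on { ';' }; L → L ';' / L → C L e on { 'c' }; C → c ';' / C → C n e on { 'c' }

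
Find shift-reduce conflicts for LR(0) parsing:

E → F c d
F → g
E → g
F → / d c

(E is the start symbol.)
No shift-reduce conflicts

A shift-reduce conflict occurs when an LR(0) state has both:
  - a complete (reduce) item [A → α .] (dot at the end), and
  - a shift item [B → β . c γ] (dot before a terminal).

Augment with E' → E and build the canonical LR(0) collection (I0 = CLOSURE({[E' → . E]}), then GOTO on every symbol after a dot until no new states appear). It has 9 states:
  I0: { [E → . F c d], [E → . g], [E' → . E], [F → . / d c], [F → . g] }  — shift
  I1: { [F → / . d c] }  — shift
  I2: { [E' → E .] }  — accept
  I3: { [E → F . c d] }  — shift
  I4: { [E → g .], [F → g .] }  — 2 reduces
  I5: { [E → F c . d] }  — shift
  I6: { [E → F c d .] }  — reduce
  I7: { [F → / d . c] }  — shift
  I8: { [F → / d c .] }  — reduce

No state contains both a complete item and a shift item.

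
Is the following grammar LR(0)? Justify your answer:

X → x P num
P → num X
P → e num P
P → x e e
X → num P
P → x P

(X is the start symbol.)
Yes, the grammar is LR(0)

Augment with X' → X and build the canonical LR(0) collection (I0 = CLOSURE({[X' → . X]}), then GOTO on every symbol after a dot until no new states appear). It has 16 states:
  I0: { [X → . num P], [X → . x P num], [X' → . X] }  — shift
  I1: { [X' → X .] }  — accept
  I2: { [P → . e num P], [P → . num X], [P → . x P], [P → . x e e], [X → num . P] }  — shift
  I3: { [P → . e num P], [P → . num X], [P → . x P], [P → . x e e], [X → x . P num] }  — shift
  I4: { [X → x P . num] }  — shift
  I5: { [P → e . num P] }  — shift
  I6: { [P → num . X], [X → . num P], [X → . x P num] }  — shift
  I7: { [P → . e num P], [P → . num X], [P → . x P], [P → . x e e], [P → x . P], [P → x . e e] }  — shift
  I8: { [P → x P .] }  — reduce
  I9: { [P → e . num P], [P → x e . e] }  — shift
  I10: { [P → x e e .] }  — reduce
  I11: { [P → . e num P], [P → . num X], [P → . x P], [P → . x e e], [P → e num . P] }  — shift
  I12: { [P → e num P .] }  — reduce
  I13: { [P → num X .] }  — reduce
  I14: { [X → x P num .] }  — reduce
  I15: { [X → num P .] }  — reduce

Every state is either a pure shift/goto state or contains exactly one complete item and nothing to shift — no conflicts. The grammar is LR(0).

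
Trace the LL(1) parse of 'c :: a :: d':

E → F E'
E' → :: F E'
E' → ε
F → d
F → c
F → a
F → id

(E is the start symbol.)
LL(1) parsing maintains a stack (initially the start symbol over $) and the input. At each step: if the stack top is a terminal, match it against the current input token; if it is a non-terminal N, replace it with the RHS of M[N, lookahead] (the unique production whose predict set contains the lookahead).

Stack is shown with the top on the left.

Stack      Input          Action
--------------------------------
E $        c :: a :: d $  output E → F E'
F E' $     c :: a :: d $  output F → c
c E' $     c :: a :: d $  match 'c'
E' $       :: a :: d $    output E' → :: F E'
:: F E' $  :: a :: d $    match '::'
F E' $     a :: d $       output F → a
a E' $     a :: d $       match 'a'
E' $       :: d $         output E' → :: F E'
:: F E' $  :: d $         match '::'
F E' $     d $            output F → d
d E' $     d $            match 'd'
E' $       $              output E' → ε
$          $              accept

The string is accepted.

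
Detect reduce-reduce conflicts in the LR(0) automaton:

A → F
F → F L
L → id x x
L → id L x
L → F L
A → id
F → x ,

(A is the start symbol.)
Augment with A' → A and build the canonical LR(0) collection (I0 = CLOSURE({[A' → . A]}), then GOTO on every symbol after a dot until no new states appear). It has 14 states:
  I0: { [A → . F], [A → . id], [A' → . A], [F → . F L], [F → . x ,] }  — shift
  I1: { [A' → A .] }  — accept
  I2: { [A → F .], [F → . F L], [F → . x ,], [F → F . L], [L → . F L], [L → . id L x], [L → . id x x] }  — shift, reduce
  I3: { [A → id .] }  — reduce
  I4: { [F → x . ,] }  — shift
  I5: { [F → x , .] }  — reduce
  I6: { [F → . F L], [F → . x ,], [F → F . L], [L → . F L], [L → . id L x], [L → . id x x], [L → F . L] }  — shift
  I7: { [F → F L .] }  — reduce
  I8: { [F → . F L], [F → . x ,], [L → . F L], [L → . id L x], [L → . id x x], [L → id . L x], [L → id . x x] }  — shift
  I9: { [L → id L . x] }  — shift
  I10: { [F → x . ,], [L → id x . x] }  — shift
  I11: { [L → id x x .] }  — reduce
  I12: { [L → id L x .] }  — reduce
  I13: { [F → F L .], [L → F L .] }  — 2 reduces

I13 contains complete items [F → F L .], [L → F L .] — reduce-reduce conflict.

Answer: Yes — I13: [F → F L .] vs [L → F L .]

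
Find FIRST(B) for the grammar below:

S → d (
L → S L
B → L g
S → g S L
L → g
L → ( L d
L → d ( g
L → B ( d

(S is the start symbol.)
To compute FIRST(B), examine every production with B on the left-hand side, reading each right-hand side left to right until a non-nullable symbol is reached.

FIRST sets of the other non-terminals involved (by the same procedure, iterated to a fixed point):
  FIRST(L) = { '(', 'd', 'g' }

From B → L g:
  - L is a non-terminal: add FIRST(L) \ {ε} = { '(', 'd', 'g' }
    L is not nullable, so stop

Collecting: FIRST(B) = { '(', 'd', 'g' }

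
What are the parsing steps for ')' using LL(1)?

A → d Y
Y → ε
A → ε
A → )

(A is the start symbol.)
LL(1) parsing maintains a stack (initially the start symbol over $) and the input. At each step: if the stack top is a terminal, match it against the current input token; if it is a non-terminal N, replace it with the RHS of M[N, lookahead] (the unique production whose predict set contains the lookahead).

Stack is shown with the top on the left.

Stack  Input  Action
--------------------
A $    ) $    output A → )
) $    ) $    match ')'
$      $      accept

The string is accepted.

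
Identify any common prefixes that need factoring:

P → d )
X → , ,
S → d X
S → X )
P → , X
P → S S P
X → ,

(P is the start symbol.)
Left-factoring is needed when two productions for the same non-terminal
share a common prefix on the right-hand side.

Productions for P:
  P → d )
  P → , X
  P → S S P
Productions for X:
  X → , ,
  X → ,
Productions for S:
  S → d X
  S → X )

Found common prefix ',' in productions for X

Answer: Yes, X has productions with common prefix ','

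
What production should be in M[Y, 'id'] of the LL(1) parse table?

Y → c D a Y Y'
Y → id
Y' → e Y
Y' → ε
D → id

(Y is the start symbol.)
Y → id

To find M[Y, 'id'], we find productions for Y where 'id' is in the predict set (PREDICT(N → α) = (FIRST(α) \ {ε}) ∪ (FOLLOW(N) if α ⇒* ε)).

Y → c D a Y Y': PREDICT = { 'c' }
Y → id: PREDICT = { 'id' }
  'id' is in predict set, so this production goes in M[Y, 'id']

M[Y, 'id'] = Y → id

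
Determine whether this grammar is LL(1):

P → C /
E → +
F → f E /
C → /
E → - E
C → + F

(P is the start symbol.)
A grammar is LL(1) if for each non-terminal N with multiple productions, the predict sets of those productions are pairwise disjoint, where PREDICT(N → α) = (FIRST(α) \ {ε}) ∪ (FOLLOW(N) if α ⇒* ε).

For E:
  PREDICT(E → '+') = { '+' }
  PREDICT(E → '-' E) = { '-' }
For C:
  PREDICT(C → '/') = { '/' }
  PREDICT(C → '+' F) = { '+' }
P, F have a single production, so nothing to check there.

All predict sets are disjoint. The grammar IS LL(1).

Answer: Yes, the grammar is LL(1).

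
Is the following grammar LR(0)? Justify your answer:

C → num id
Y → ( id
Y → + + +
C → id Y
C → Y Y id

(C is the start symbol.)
A grammar is LR(0) if no state in the canonical LR(0) collection has:
  - both a shift item (dot before a terminal) and a complete item (shift-reduce conflict), or
  - two or more complete items (reduce-reduce conflict; the accept item [C' → C .] counts as a complete item here).

Augment with C' → C and build the canonical LR(0) collection (I0 = CLOSURE({[C' → . C]}), then GOTO on every symbol after a dot until no new states appear). It has 14 states:
  I0: { [C → . Y Y id], [C → . id Y], [C → . num id], [C' → . C], [Y → . ( id], [Y → . + + +] }  — shift
  I1: { [Y → ( . id] }  — shift
  I2: { [Y → + . + +] }  — shift
  I3: { [C' → C .] }  — accept
  I4: { [C → Y . Y id], [Y → . ( id], [Y → . + + +] }  — shift
  I5: { [C → id . Y], [Y → . ( id], [Y → . + + +] }  — shift
  I6: { [C → num . id] }  — shift
  I7: { [C → num id .] }  — reduce
  I8: { [C → id Y .] }  — reduce
  I9: { [C → Y Y . id] }  — shift
  I10: { [C → Y Y id .] }  — reduce
  I11: { [Y → + + . +] }  — shift
  I12: { [Y → + + + .] }  — reduce
  I13: { [Y → ( id .] }  — reduce

Every state is either a pure shift/goto state or contains exactly one complete item and nothing to shift — no conflicts. The grammar is LR(0).

Answer: Yes, the grammar is LR(0)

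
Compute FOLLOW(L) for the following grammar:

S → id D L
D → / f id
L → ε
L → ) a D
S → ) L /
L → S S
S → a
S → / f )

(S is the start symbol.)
To compute FOLLOW(L), find every occurrence of L on a right-hand side N → α L β: add FIRST(β) \ {ε}, and if β is empty or nullable also add FOLLOW(N). Iterate to a fixed point.

In S → id D L: L is at the end, add FOLLOW(S)
In S → ) L /: L is followed by '/', add FIRST('/') \ {ε} = { '/' }

The FOLLOW sets referred to above (computed the same way, to a fixed point):
  FOLLOW(S) = { $, ')', '/', 'a', 'id' }

Taking the union: FOLLOW(L) = { $, ')', '/', 'a', 'id' }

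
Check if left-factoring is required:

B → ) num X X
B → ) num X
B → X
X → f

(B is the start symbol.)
Left-factoring is needed when two productions for the same non-terminal
share a common prefix on the right-hand side.

Productions for B:
  B → ) num X X
  B → ) num X
  B → X

Found common prefix ') num X' in productions for B

Answer: Yes, B has productions with common prefix ') num X'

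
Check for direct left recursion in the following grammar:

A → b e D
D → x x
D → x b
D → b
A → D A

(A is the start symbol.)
No direct left recursion

Direct left recursion occurs when N → N α for some non-terminal N (the right-hand side begins with the left-hand side itself).

A → b e D: starts with b
D → x x: starts with x
D → x b: starts with x
D → b: starts with b
A → D A: starts with D

No direct left recursion found.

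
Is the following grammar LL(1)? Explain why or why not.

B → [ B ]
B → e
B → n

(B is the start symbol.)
Yes, the grammar is LL(1).

A grammar is LL(1) if for each non-terminal N with multiple productions, the predict sets of those productions are pairwise disjoint, where PREDICT(N → α) = (FIRST(α) \ {ε}) ∪ (FOLLOW(N) if α ⇒* ε).

For B:
  PREDICT(B → '[' B ']') = { '[' }
  PREDICT(B → e) = { 'e' }
  PREDICT(B → n) = { 'n' }

All predict sets are disjoint. The grammar IS LL(1).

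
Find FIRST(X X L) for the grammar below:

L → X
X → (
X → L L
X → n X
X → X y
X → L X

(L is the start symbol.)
FIRST sets of the non-terminals involved (from the grammar, by fixed-point iteration):
  FIRST(X) = { '(', 'n' }

To compute FIRST(X X L), process the symbols left to right:
Symbol X is a non-terminal. Add FIRST(X) \ {ε} = { '(', 'n' }
X is not nullable (ε ∉ FIRST(X)), so stop here.
FIRST(X X L) = { '(', 'n' }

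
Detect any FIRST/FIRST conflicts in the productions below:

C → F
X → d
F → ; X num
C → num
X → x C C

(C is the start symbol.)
No FIRST/FIRST conflicts.

A FIRST/FIRST conflict occurs when two productions N → α and N → β for the same non-terminal have FIRST(α) ∩ FIRST(β) ≠ ∅ (with ε ∈ FIRST of a nullable right-hand side, so two nullable alternatives also conflict).

FIRST sets of the non-terminals at (or reachable through a nullable prefix from) the front of some alternative:
  FIRST(F) = { ';' }

Productions for C:
  C → F: FIRST = { ';' }
  C → num: FIRST = { 'num' }
Productions for X:
  X → d: FIRST = { 'd' }
  X → x C C: FIRST = { 'x' }
F has only one production, so no FIRST/FIRST conflict is possible there.

All alternatives of each non-terminal have pairwise disjoint FIRST sets.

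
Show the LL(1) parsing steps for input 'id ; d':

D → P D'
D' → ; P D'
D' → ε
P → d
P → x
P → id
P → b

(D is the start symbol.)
LL(1) parsing maintains a stack (initially the start symbol over $) and the input. At each step: if the stack top is a terminal, match it against the current input token; if it is a non-terminal N, replace it with the RHS of M[N, lookahead] (the unique production whose predict set contains the lookahead).

Stack is shown with the top on the left.

Stack     Input     Action
--------------------------
D $       id ; d $  output D → P D'
P D' $    id ; d $  output P → id
id D' $   id ; d $  match 'id'
D' $      ; d $     output D' → ; P D'
; P D' $  ; d $     match ';'
P D' $    d $       output P → d
d D' $    d $       match 'd'
D' $      $         output D' → ε
$         $         accept

The string is accepted.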